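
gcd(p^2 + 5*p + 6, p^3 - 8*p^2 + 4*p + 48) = p + 2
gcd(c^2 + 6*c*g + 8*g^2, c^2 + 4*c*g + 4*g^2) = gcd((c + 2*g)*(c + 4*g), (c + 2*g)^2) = c + 2*g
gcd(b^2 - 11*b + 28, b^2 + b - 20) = b - 4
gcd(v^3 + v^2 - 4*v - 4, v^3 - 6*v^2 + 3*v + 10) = v^2 - v - 2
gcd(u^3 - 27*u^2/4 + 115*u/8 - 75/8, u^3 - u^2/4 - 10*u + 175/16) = u^2 - 15*u/4 + 25/8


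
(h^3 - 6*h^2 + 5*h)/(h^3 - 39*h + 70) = h*(h - 1)/(h^2 + 5*h - 14)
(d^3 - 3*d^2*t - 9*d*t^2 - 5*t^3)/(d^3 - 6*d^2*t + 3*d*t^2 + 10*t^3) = (-d - t)/(-d + 2*t)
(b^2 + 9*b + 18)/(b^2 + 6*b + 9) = (b + 6)/(b + 3)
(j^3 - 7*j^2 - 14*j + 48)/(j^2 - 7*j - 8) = (j^2 + j - 6)/(j + 1)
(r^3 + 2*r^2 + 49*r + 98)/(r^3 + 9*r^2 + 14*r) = (r^2 + 49)/(r*(r + 7))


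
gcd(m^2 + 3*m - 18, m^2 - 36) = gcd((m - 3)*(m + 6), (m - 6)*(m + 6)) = m + 6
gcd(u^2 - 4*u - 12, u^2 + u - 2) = u + 2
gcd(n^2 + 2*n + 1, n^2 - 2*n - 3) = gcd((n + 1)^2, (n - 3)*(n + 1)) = n + 1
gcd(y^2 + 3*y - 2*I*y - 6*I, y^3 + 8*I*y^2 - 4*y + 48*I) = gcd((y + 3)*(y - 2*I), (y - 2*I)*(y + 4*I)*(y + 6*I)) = y - 2*I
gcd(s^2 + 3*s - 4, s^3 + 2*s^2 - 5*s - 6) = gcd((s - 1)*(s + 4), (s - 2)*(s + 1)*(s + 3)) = 1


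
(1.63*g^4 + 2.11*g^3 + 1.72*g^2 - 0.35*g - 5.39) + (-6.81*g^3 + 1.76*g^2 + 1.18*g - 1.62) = 1.63*g^4 - 4.7*g^3 + 3.48*g^2 + 0.83*g - 7.01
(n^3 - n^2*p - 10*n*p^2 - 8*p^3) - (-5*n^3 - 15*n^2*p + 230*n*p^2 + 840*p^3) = 6*n^3 + 14*n^2*p - 240*n*p^2 - 848*p^3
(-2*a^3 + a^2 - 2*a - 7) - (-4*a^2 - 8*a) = -2*a^3 + 5*a^2 + 6*a - 7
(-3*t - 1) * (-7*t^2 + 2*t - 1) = 21*t^3 + t^2 + t + 1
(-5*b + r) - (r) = -5*b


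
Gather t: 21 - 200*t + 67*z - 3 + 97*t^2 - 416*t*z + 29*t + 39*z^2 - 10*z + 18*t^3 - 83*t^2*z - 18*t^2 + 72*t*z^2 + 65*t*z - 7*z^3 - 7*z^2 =18*t^3 + t^2*(79 - 83*z) + t*(72*z^2 - 351*z - 171) - 7*z^3 + 32*z^2 + 57*z + 18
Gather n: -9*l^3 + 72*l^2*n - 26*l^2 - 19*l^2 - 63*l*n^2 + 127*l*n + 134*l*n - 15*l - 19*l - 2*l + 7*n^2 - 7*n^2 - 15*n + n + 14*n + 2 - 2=-9*l^3 - 45*l^2 - 63*l*n^2 - 36*l + n*(72*l^2 + 261*l)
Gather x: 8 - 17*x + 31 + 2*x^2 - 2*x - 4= 2*x^2 - 19*x + 35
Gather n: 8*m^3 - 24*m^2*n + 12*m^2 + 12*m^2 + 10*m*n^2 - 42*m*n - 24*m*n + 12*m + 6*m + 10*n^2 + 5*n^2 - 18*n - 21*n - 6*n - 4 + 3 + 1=8*m^3 + 24*m^2 + 18*m + n^2*(10*m + 15) + n*(-24*m^2 - 66*m - 45)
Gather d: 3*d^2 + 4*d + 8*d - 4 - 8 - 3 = 3*d^2 + 12*d - 15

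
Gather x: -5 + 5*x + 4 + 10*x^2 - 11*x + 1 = 10*x^2 - 6*x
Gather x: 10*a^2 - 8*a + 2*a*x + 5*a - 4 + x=10*a^2 - 3*a + x*(2*a + 1) - 4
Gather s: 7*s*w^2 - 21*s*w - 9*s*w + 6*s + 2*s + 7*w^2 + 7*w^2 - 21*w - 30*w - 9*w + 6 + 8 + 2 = s*(7*w^2 - 30*w + 8) + 14*w^2 - 60*w + 16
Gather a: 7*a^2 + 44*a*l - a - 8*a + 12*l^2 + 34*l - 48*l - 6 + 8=7*a^2 + a*(44*l - 9) + 12*l^2 - 14*l + 2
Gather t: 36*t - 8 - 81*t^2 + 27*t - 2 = -81*t^2 + 63*t - 10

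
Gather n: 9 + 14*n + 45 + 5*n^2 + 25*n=5*n^2 + 39*n + 54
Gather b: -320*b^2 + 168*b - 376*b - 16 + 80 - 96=-320*b^2 - 208*b - 32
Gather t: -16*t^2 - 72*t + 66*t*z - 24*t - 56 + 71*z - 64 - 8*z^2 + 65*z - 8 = -16*t^2 + t*(66*z - 96) - 8*z^2 + 136*z - 128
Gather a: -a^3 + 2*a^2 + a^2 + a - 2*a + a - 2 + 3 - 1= -a^3 + 3*a^2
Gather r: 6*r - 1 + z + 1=6*r + z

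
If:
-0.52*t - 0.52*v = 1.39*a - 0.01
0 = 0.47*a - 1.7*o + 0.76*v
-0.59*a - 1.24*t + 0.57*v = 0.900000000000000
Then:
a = 0.339073969508752 - 0.664313946922643*v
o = 0.263395555850799*v + 0.0937439798053609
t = 0.775762281197064*v - 0.887140033879164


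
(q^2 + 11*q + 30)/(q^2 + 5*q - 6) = (q + 5)/(q - 1)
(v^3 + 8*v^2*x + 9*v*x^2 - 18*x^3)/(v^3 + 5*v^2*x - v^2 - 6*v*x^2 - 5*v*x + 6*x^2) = (v + 3*x)/(v - 1)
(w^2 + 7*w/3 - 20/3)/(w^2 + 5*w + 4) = (w - 5/3)/(w + 1)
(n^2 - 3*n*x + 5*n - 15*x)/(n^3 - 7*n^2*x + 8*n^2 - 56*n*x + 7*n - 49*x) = (n^2 - 3*n*x + 5*n - 15*x)/(n^3 - 7*n^2*x + 8*n^2 - 56*n*x + 7*n - 49*x)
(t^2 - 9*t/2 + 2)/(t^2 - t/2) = (t - 4)/t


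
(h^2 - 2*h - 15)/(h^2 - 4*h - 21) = (h - 5)/(h - 7)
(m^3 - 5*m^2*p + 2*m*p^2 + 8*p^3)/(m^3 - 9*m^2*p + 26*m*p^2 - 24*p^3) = (-m - p)/(-m + 3*p)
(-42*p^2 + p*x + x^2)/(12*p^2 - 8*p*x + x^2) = (7*p + x)/(-2*p + x)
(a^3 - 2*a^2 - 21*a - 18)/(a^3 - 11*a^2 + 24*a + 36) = (a + 3)/(a - 6)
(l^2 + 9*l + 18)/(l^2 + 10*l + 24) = (l + 3)/(l + 4)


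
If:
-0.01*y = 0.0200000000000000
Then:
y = -2.00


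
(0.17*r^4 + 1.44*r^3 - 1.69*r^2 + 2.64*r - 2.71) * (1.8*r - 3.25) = 0.306*r^5 + 2.0395*r^4 - 7.722*r^3 + 10.2445*r^2 - 13.458*r + 8.8075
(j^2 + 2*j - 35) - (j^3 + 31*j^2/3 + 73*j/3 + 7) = -j^3 - 28*j^2/3 - 67*j/3 - 42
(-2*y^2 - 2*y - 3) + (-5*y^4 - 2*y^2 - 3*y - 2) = -5*y^4 - 4*y^2 - 5*y - 5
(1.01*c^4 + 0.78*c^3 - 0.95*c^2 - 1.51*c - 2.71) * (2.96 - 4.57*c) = -4.6157*c^5 - 0.575000000000001*c^4 + 6.6503*c^3 + 4.0887*c^2 + 7.9151*c - 8.0216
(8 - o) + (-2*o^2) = -2*o^2 - o + 8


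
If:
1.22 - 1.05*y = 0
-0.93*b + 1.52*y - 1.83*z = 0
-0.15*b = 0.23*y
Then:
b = -1.78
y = 1.16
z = 1.87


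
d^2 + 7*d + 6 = (d + 1)*(d + 6)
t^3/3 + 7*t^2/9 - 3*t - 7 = (t/3 + 1)*(t - 3)*(t + 7/3)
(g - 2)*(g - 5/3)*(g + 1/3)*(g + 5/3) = g^4 - 5*g^3/3 - 31*g^2/9 + 125*g/27 + 50/27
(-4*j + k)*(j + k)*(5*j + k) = -20*j^3 - 19*j^2*k + 2*j*k^2 + k^3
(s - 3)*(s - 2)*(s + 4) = s^3 - s^2 - 14*s + 24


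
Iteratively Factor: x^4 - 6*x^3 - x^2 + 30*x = (x - 5)*(x^3 - x^2 - 6*x) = (x - 5)*(x - 3)*(x^2 + 2*x) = x*(x - 5)*(x - 3)*(x + 2)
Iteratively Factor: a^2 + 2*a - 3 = (a + 3)*(a - 1)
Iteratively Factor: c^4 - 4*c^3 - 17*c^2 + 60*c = (c + 4)*(c^3 - 8*c^2 + 15*c) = (c - 3)*(c + 4)*(c^2 - 5*c) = (c - 5)*(c - 3)*(c + 4)*(c)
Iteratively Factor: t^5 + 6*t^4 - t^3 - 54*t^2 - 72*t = (t)*(t^4 + 6*t^3 - t^2 - 54*t - 72) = t*(t + 3)*(t^3 + 3*t^2 - 10*t - 24) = t*(t + 3)*(t + 4)*(t^2 - t - 6) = t*(t + 2)*(t + 3)*(t + 4)*(t - 3)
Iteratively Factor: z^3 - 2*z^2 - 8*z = (z)*(z^2 - 2*z - 8) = z*(z - 4)*(z + 2)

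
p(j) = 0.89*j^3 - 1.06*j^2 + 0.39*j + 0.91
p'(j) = 2.67*j^2 - 2.12*j + 0.39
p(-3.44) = -49.20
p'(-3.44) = 39.28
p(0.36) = 0.95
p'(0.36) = -0.03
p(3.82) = 36.54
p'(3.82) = 31.25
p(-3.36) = -46.13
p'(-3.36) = 37.66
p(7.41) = 307.71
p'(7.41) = 131.29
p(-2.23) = -15.10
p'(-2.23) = 18.40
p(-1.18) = -2.49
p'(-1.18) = 6.61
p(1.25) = 1.48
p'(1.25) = 1.91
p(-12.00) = -1694.33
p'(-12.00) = 410.31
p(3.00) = 16.57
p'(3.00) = 18.06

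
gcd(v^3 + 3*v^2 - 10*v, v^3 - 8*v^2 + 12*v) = v^2 - 2*v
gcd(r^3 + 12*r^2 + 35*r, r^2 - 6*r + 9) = 1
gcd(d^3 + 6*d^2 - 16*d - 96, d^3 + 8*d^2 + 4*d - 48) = d^2 + 10*d + 24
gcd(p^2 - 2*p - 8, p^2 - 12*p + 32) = p - 4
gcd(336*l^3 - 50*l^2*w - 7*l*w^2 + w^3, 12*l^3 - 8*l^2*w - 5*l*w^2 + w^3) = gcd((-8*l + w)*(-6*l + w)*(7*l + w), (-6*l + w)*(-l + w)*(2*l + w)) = -6*l + w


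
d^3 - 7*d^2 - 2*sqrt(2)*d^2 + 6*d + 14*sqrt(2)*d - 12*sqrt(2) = (d - 6)*(d - 1)*(d - 2*sqrt(2))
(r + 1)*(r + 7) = r^2 + 8*r + 7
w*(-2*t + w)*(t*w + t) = -2*t^2*w^2 - 2*t^2*w + t*w^3 + t*w^2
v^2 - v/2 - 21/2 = (v - 7/2)*(v + 3)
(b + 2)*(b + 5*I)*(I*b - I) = I*b^3 - 5*b^2 + I*b^2 - 5*b - 2*I*b + 10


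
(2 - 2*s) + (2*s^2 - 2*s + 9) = 2*s^2 - 4*s + 11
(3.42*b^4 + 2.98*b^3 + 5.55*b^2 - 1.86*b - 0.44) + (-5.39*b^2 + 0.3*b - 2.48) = 3.42*b^4 + 2.98*b^3 + 0.16*b^2 - 1.56*b - 2.92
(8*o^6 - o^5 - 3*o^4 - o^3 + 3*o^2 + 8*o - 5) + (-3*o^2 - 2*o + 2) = 8*o^6 - o^5 - 3*o^4 - o^3 + 6*o - 3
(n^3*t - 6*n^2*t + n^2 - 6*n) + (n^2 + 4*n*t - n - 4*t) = n^3*t - 6*n^2*t + 2*n^2 + 4*n*t - 7*n - 4*t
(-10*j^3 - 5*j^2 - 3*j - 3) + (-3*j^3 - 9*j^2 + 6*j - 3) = -13*j^3 - 14*j^2 + 3*j - 6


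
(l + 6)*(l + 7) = l^2 + 13*l + 42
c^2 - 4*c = c*(c - 4)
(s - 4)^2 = s^2 - 8*s + 16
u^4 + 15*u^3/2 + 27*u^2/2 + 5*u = u*(u + 1/2)*(u + 2)*(u + 5)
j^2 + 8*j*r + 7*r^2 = (j + r)*(j + 7*r)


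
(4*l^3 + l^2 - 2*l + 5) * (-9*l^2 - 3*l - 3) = -36*l^5 - 21*l^4 + 3*l^3 - 42*l^2 - 9*l - 15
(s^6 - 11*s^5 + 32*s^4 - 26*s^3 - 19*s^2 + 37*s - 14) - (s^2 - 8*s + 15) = s^6 - 11*s^5 + 32*s^4 - 26*s^3 - 20*s^2 + 45*s - 29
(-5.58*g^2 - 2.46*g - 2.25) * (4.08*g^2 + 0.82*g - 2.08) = -22.7664*g^4 - 14.6124*g^3 + 0.409200000000002*g^2 + 3.2718*g + 4.68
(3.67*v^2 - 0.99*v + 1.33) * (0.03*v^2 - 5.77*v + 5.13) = 0.1101*v^4 - 21.2056*v^3 + 24.5793*v^2 - 12.7528*v + 6.8229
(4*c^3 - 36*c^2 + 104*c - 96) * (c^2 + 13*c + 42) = 4*c^5 + 16*c^4 - 196*c^3 - 256*c^2 + 3120*c - 4032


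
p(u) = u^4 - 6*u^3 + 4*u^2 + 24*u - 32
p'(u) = 4*u^3 - 18*u^2 + 8*u + 24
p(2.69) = -2.93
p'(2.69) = -6.87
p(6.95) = 646.93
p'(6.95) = 552.96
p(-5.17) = 1494.40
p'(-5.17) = -1051.23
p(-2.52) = 69.27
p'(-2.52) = -174.48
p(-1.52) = -32.83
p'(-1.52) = -43.79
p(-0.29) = -38.47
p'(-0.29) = 20.07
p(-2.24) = 26.92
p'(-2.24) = -129.19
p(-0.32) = -39.06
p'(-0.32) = 19.47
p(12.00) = 11200.00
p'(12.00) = 4440.00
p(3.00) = -5.00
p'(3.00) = -6.00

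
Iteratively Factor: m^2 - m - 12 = (m + 3)*(m - 4)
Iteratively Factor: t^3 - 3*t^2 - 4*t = (t)*(t^2 - 3*t - 4) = t*(t + 1)*(t - 4)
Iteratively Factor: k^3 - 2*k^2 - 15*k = (k + 3)*(k^2 - 5*k) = k*(k + 3)*(k - 5)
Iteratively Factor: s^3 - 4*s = (s + 2)*(s^2 - 2*s) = s*(s + 2)*(s - 2)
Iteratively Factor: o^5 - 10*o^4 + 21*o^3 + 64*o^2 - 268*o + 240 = (o - 2)*(o^4 - 8*o^3 + 5*o^2 + 74*o - 120) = (o - 2)*(o + 3)*(o^3 - 11*o^2 + 38*o - 40) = (o - 2)^2*(o + 3)*(o^2 - 9*o + 20) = (o - 4)*(o - 2)^2*(o + 3)*(o - 5)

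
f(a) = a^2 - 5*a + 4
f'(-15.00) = -35.00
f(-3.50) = 33.75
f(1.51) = -1.27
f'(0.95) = -3.10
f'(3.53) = 2.06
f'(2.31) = -0.38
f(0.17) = 3.18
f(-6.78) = 83.87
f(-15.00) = 304.00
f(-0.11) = 4.56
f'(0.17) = -4.66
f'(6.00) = 7.00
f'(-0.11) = -5.22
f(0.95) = 0.15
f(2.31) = -2.21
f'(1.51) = -1.98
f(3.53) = -1.19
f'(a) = 2*a - 5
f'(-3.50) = -12.00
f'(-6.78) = -18.56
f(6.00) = 10.00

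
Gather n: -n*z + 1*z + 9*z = -n*z + 10*z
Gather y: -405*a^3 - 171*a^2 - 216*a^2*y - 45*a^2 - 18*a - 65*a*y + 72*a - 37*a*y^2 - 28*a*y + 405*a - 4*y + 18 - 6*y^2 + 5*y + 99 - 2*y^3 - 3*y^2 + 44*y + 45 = -405*a^3 - 216*a^2 + 459*a - 2*y^3 + y^2*(-37*a - 9) + y*(-216*a^2 - 93*a + 45) + 162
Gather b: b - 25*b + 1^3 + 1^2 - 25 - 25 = -24*b - 48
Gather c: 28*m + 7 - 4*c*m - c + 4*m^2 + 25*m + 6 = c*(-4*m - 1) + 4*m^2 + 53*m + 13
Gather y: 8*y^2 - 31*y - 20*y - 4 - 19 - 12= 8*y^2 - 51*y - 35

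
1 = 1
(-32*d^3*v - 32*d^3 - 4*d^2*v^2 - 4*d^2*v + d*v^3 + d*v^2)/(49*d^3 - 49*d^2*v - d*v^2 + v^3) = d*(-32*d^2*v - 32*d^2 - 4*d*v^2 - 4*d*v + v^3 + v^2)/(49*d^3 - 49*d^2*v - d*v^2 + v^3)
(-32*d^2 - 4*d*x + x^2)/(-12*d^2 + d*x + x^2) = (-8*d + x)/(-3*d + x)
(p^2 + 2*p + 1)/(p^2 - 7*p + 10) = (p^2 + 2*p + 1)/(p^2 - 7*p + 10)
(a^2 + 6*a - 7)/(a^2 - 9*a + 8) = (a + 7)/(a - 8)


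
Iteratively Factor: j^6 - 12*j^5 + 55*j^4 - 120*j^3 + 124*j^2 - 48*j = (j - 2)*(j^5 - 10*j^4 + 35*j^3 - 50*j^2 + 24*j) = (j - 2)*(j - 1)*(j^4 - 9*j^3 + 26*j^2 - 24*j) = (j - 2)^2*(j - 1)*(j^3 - 7*j^2 + 12*j) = j*(j - 2)^2*(j - 1)*(j^2 - 7*j + 12) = j*(j - 4)*(j - 2)^2*(j - 1)*(j - 3)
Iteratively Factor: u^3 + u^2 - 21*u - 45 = (u + 3)*(u^2 - 2*u - 15) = (u - 5)*(u + 3)*(u + 3)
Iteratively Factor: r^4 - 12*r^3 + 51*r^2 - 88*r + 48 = (r - 1)*(r^3 - 11*r^2 + 40*r - 48) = (r - 3)*(r - 1)*(r^2 - 8*r + 16) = (r - 4)*(r - 3)*(r - 1)*(r - 4)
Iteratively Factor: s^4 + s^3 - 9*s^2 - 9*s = (s - 3)*(s^3 + 4*s^2 + 3*s) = (s - 3)*(s + 1)*(s^2 + 3*s) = s*(s - 3)*(s + 1)*(s + 3)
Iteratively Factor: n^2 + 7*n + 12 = (n + 4)*(n + 3)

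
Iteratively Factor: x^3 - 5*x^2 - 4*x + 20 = (x - 5)*(x^2 - 4) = (x - 5)*(x - 2)*(x + 2)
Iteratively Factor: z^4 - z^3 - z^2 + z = (z + 1)*(z^3 - 2*z^2 + z) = (z - 1)*(z + 1)*(z^2 - z) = z*(z - 1)*(z + 1)*(z - 1)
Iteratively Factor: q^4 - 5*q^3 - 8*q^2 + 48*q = (q)*(q^3 - 5*q^2 - 8*q + 48) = q*(q - 4)*(q^2 - q - 12) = q*(q - 4)^2*(q + 3)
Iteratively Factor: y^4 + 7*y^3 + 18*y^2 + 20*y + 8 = (y + 2)*(y^3 + 5*y^2 + 8*y + 4) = (y + 2)^2*(y^2 + 3*y + 2) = (y + 1)*(y + 2)^2*(y + 2)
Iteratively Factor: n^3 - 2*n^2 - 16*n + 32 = (n - 4)*(n^2 + 2*n - 8) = (n - 4)*(n - 2)*(n + 4)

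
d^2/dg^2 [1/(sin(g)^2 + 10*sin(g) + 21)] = 2*(-2*sin(g)^4 - 15*sin(g)^3 - 5*sin(g)^2 + 135*sin(g) + 79)/(sin(g)^2 + 10*sin(g) + 21)^3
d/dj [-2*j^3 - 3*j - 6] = -6*j^2 - 3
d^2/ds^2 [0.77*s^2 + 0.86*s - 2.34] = 1.54000000000000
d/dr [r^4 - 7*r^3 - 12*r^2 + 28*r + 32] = 4*r^3 - 21*r^2 - 24*r + 28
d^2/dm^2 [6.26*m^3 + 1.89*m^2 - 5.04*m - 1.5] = 37.56*m + 3.78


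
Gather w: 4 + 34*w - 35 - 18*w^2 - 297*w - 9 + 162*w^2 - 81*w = 144*w^2 - 344*w - 40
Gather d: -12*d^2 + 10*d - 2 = -12*d^2 + 10*d - 2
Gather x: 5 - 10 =-5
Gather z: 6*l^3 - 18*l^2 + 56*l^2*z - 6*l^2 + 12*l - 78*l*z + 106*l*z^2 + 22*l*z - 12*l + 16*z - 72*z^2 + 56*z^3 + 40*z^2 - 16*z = 6*l^3 - 24*l^2 + 56*z^3 + z^2*(106*l - 32) + z*(56*l^2 - 56*l)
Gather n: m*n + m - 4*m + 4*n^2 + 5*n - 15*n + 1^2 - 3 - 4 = -3*m + 4*n^2 + n*(m - 10) - 6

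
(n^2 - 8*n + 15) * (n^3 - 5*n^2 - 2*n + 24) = n^5 - 13*n^4 + 53*n^3 - 35*n^2 - 222*n + 360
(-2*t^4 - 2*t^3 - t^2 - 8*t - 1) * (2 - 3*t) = 6*t^5 + 2*t^4 - t^3 + 22*t^2 - 13*t - 2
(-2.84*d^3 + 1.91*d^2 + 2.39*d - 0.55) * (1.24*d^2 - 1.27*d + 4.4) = -3.5216*d^5 + 5.9752*d^4 - 11.9581*d^3 + 4.6867*d^2 + 11.2145*d - 2.42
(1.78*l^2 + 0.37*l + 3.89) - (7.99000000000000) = 1.78*l^2 + 0.37*l - 4.1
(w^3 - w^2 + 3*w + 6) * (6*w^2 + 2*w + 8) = 6*w^5 - 4*w^4 + 24*w^3 + 34*w^2 + 36*w + 48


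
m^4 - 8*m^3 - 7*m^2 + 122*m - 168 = (m - 7)*(m - 3)*(m - 2)*(m + 4)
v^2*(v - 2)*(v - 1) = v^4 - 3*v^3 + 2*v^2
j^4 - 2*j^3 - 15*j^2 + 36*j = j*(j - 3)^2*(j + 4)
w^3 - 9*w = w*(w - 3)*(w + 3)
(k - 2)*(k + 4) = k^2 + 2*k - 8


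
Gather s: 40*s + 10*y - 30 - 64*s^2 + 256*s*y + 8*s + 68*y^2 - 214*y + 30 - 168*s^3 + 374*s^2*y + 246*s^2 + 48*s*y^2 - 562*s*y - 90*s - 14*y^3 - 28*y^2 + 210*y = -168*s^3 + s^2*(374*y + 182) + s*(48*y^2 - 306*y - 42) - 14*y^3 + 40*y^2 + 6*y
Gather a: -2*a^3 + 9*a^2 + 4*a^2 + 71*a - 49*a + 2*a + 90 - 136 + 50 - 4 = -2*a^3 + 13*a^2 + 24*a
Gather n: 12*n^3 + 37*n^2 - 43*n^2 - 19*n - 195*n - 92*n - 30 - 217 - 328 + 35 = 12*n^3 - 6*n^2 - 306*n - 540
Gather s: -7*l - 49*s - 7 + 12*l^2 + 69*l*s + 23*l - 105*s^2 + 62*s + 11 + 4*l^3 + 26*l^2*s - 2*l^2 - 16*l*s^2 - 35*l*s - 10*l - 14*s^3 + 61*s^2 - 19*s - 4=4*l^3 + 10*l^2 + 6*l - 14*s^3 + s^2*(-16*l - 44) + s*(26*l^2 + 34*l - 6)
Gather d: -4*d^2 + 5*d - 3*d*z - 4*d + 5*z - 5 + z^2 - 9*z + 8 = -4*d^2 + d*(1 - 3*z) + z^2 - 4*z + 3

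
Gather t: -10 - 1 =-11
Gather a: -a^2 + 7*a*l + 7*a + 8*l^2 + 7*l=-a^2 + a*(7*l + 7) + 8*l^2 + 7*l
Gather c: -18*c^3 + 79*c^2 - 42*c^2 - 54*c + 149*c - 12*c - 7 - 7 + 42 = -18*c^3 + 37*c^2 + 83*c + 28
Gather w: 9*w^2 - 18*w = 9*w^2 - 18*w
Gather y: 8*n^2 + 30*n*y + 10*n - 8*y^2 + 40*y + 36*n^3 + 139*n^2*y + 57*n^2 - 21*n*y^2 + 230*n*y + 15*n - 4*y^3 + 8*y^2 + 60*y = 36*n^3 + 65*n^2 - 21*n*y^2 + 25*n - 4*y^3 + y*(139*n^2 + 260*n + 100)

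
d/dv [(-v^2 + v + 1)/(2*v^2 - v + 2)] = (-v^2 - 8*v + 3)/(4*v^4 - 4*v^3 + 9*v^2 - 4*v + 4)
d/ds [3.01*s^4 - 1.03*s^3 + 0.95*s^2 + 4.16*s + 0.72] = 12.04*s^3 - 3.09*s^2 + 1.9*s + 4.16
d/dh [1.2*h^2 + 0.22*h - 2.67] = 2.4*h + 0.22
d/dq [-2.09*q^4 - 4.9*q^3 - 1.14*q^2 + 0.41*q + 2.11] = -8.36*q^3 - 14.7*q^2 - 2.28*q + 0.41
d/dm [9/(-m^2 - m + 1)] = 9*(2*m + 1)/(m^2 + m - 1)^2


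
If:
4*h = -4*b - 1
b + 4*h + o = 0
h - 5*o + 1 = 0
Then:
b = -17/64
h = 1/64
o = 13/64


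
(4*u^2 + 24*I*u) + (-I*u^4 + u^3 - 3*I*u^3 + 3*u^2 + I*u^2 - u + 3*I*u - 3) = -I*u^4 + u^3 - 3*I*u^3 + 7*u^2 + I*u^2 - u + 27*I*u - 3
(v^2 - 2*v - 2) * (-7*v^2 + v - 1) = -7*v^4 + 15*v^3 + 11*v^2 + 2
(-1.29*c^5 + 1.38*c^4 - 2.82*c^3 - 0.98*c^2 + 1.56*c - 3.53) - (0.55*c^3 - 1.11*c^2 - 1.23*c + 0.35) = -1.29*c^5 + 1.38*c^4 - 3.37*c^3 + 0.13*c^2 + 2.79*c - 3.88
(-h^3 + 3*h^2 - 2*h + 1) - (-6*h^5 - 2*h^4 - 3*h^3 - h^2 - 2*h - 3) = 6*h^5 + 2*h^4 + 2*h^3 + 4*h^2 + 4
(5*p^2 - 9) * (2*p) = 10*p^3 - 18*p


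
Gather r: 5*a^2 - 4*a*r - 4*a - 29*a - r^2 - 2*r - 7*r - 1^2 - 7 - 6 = 5*a^2 - 33*a - r^2 + r*(-4*a - 9) - 14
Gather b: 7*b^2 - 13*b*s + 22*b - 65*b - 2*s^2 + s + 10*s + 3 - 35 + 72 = 7*b^2 + b*(-13*s - 43) - 2*s^2 + 11*s + 40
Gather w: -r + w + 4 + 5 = -r + w + 9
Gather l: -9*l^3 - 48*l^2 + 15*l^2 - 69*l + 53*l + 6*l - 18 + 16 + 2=-9*l^3 - 33*l^2 - 10*l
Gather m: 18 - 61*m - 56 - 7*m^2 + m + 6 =-7*m^2 - 60*m - 32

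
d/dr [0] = 0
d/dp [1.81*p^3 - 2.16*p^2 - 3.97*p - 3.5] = 5.43*p^2 - 4.32*p - 3.97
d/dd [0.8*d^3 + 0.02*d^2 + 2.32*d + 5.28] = 2.4*d^2 + 0.04*d + 2.32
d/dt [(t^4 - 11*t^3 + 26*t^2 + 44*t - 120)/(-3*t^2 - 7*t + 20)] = 2*(-3*t^5 + 6*t^4 + 117*t^3 - 355*t^2 + 160*t + 20)/(9*t^4 + 42*t^3 - 71*t^2 - 280*t + 400)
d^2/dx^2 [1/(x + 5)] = 2/(x + 5)^3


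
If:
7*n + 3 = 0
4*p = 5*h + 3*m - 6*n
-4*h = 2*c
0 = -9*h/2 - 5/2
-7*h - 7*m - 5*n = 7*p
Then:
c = 10/9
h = -5/9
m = 179/343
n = -3/7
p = 1049/3087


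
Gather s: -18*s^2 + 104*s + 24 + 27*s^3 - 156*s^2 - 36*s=27*s^3 - 174*s^2 + 68*s + 24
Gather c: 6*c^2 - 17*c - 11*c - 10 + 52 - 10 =6*c^2 - 28*c + 32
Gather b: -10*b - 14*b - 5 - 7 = -24*b - 12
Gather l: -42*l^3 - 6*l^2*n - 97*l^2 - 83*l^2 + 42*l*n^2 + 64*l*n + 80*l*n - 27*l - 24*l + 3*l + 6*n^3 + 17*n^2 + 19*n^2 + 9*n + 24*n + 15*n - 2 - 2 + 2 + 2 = -42*l^3 + l^2*(-6*n - 180) + l*(42*n^2 + 144*n - 48) + 6*n^3 + 36*n^2 + 48*n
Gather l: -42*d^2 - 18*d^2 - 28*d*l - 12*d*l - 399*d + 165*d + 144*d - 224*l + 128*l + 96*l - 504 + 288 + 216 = -60*d^2 - 40*d*l - 90*d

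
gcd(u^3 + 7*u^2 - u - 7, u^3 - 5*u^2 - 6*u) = u + 1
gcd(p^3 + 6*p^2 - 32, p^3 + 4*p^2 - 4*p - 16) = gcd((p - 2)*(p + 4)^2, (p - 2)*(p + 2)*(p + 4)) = p^2 + 2*p - 8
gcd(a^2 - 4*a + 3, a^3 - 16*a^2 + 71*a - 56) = a - 1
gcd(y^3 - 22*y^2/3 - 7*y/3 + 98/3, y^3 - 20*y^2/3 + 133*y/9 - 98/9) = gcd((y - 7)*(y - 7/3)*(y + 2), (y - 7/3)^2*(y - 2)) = y - 7/3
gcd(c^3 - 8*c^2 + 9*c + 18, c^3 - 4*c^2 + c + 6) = c^2 - 2*c - 3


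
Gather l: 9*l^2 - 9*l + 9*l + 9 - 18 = 9*l^2 - 9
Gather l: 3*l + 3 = 3*l + 3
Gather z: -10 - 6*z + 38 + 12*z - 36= 6*z - 8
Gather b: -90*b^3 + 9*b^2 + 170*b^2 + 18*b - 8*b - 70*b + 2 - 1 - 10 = -90*b^3 + 179*b^2 - 60*b - 9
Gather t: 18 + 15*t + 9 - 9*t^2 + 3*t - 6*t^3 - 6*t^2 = -6*t^3 - 15*t^2 + 18*t + 27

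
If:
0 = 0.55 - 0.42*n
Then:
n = 1.31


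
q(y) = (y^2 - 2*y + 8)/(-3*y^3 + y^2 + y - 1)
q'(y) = (2*y - 2)/(-3*y^3 + y^2 + y - 1) + (y^2 - 2*y + 8)*(9*y^2 - 2*y - 1)/(-3*y^3 + y^2 + y - 1)^2 = (2*(1 - y)*(3*y^3 - y^2 - y + 1) - (-9*y^2 + 2*y + 1)*(y^2 - 2*y + 8))/(3*y^3 - y^2 - y + 1)^2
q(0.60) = -10.41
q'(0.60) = 16.89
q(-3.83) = 0.17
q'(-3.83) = 0.08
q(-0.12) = -7.50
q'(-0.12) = -2.26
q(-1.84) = 0.78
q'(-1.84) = 1.05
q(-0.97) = 6.37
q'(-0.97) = 32.75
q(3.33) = -0.13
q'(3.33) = 0.07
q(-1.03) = 4.82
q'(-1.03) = 20.37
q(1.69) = -0.68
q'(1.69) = 1.21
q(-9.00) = 0.05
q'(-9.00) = 0.01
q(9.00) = -0.03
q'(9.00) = 0.00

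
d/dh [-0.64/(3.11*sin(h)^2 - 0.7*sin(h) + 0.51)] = (3.9808*sin(h) - 0.448)*cos(h)/(3.11*sin(h)^2 - 0.7*sin(h) + 0.51)^2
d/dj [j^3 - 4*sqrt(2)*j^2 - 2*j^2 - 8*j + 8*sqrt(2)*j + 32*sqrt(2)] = 3*j^2 - 8*sqrt(2)*j - 4*j - 8 + 8*sqrt(2)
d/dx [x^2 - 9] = 2*x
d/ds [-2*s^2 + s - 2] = 1 - 4*s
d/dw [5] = 0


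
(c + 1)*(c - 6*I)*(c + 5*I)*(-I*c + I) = -I*c^4 - c^3 - 29*I*c^2 + c + 30*I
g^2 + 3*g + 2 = (g + 1)*(g + 2)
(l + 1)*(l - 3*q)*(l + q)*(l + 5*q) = l^4 + 3*l^3*q + l^3 - 13*l^2*q^2 + 3*l^2*q - 15*l*q^3 - 13*l*q^2 - 15*q^3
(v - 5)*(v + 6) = v^2 + v - 30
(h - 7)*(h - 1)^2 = h^3 - 9*h^2 + 15*h - 7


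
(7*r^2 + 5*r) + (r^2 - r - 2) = 8*r^2 + 4*r - 2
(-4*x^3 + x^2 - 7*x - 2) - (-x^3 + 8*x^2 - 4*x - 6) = -3*x^3 - 7*x^2 - 3*x + 4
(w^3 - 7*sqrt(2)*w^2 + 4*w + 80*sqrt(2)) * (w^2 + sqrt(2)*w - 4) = w^5 - 6*sqrt(2)*w^4 - 14*w^3 + 112*sqrt(2)*w^2 + 144*w - 320*sqrt(2)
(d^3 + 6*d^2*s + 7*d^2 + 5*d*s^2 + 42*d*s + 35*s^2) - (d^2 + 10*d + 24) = d^3 + 6*d^2*s + 6*d^2 + 5*d*s^2 + 42*d*s - 10*d + 35*s^2 - 24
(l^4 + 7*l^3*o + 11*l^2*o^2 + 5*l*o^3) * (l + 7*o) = l^5 + 14*l^4*o + 60*l^3*o^2 + 82*l^2*o^3 + 35*l*o^4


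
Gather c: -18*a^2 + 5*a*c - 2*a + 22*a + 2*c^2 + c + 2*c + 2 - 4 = -18*a^2 + 20*a + 2*c^2 + c*(5*a + 3) - 2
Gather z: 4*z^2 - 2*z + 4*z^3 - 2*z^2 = 4*z^3 + 2*z^2 - 2*z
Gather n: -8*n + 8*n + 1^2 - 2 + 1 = 0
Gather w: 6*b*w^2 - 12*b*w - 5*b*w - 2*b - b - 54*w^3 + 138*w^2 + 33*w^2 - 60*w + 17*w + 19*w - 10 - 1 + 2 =-3*b - 54*w^3 + w^2*(6*b + 171) + w*(-17*b - 24) - 9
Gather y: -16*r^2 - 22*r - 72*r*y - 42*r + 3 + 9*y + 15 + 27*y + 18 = -16*r^2 - 64*r + y*(36 - 72*r) + 36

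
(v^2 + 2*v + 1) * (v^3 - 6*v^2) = v^5 - 4*v^4 - 11*v^3 - 6*v^2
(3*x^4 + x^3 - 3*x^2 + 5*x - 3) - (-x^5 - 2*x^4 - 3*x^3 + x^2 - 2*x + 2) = x^5 + 5*x^4 + 4*x^3 - 4*x^2 + 7*x - 5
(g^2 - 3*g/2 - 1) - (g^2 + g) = -5*g/2 - 1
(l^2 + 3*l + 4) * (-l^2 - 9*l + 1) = -l^4 - 12*l^3 - 30*l^2 - 33*l + 4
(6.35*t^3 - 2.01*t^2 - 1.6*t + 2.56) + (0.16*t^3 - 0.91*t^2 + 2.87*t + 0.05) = 6.51*t^3 - 2.92*t^2 + 1.27*t + 2.61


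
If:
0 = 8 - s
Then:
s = 8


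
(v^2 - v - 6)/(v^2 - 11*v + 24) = (v + 2)/(v - 8)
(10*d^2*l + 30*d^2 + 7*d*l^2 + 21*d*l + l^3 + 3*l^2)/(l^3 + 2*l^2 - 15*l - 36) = (10*d^2 + 7*d*l + l^2)/(l^2 - l - 12)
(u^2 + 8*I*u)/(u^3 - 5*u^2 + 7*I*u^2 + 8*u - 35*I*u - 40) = u/(u^2 - u*(5 + I) + 5*I)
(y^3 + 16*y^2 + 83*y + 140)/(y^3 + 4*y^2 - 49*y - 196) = (y + 5)/(y - 7)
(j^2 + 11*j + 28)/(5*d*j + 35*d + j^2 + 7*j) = (j + 4)/(5*d + j)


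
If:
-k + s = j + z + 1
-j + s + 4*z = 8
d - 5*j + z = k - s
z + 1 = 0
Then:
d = 4*s - 47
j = s - 12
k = 12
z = -1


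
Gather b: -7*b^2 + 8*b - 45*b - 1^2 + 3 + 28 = -7*b^2 - 37*b + 30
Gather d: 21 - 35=-14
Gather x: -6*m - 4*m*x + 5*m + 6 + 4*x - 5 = -m + x*(4 - 4*m) + 1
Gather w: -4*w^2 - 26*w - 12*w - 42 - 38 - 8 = -4*w^2 - 38*w - 88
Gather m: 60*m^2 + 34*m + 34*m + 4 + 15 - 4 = 60*m^2 + 68*m + 15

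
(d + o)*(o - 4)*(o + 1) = d*o^2 - 3*d*o - 4*d + o^3 - 3*o^2 - 4*o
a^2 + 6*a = a*(a + 6)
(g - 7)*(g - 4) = g^2 - 11*g + 28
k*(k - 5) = k^2 - 5*k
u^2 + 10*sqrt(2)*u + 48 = (u + 4*sqrt(2))*(u + 6*sqrt(2))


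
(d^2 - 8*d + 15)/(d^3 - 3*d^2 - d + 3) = (d - 5)/(d^2 - 1)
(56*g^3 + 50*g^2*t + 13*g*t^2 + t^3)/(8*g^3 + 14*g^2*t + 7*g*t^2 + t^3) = (7*g + t)/(g + t)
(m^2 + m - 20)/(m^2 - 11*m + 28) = (m + 5)/(m - 7)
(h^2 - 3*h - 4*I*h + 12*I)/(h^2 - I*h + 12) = (h - 3)/(h + 3*I)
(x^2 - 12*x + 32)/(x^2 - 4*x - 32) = (x - 4)/(x + 4)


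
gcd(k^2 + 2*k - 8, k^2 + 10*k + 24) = k + 4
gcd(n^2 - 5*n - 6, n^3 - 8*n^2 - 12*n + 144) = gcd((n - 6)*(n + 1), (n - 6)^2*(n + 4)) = n - 6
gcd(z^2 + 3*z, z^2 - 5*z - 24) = z + 3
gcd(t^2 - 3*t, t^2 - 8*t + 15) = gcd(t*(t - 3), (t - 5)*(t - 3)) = t - 3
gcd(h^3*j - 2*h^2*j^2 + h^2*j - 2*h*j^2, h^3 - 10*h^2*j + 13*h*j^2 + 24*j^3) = 1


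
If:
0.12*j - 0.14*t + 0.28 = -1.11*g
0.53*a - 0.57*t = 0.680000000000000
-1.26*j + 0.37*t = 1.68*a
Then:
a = 1.07547169811321*t + 1.28301886792453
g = 0.249403041855872*t - 0.0673125956144824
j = -1.14031147050015*t - 1.71069182389937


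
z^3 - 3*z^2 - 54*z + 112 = (z - 8)*(z - 2)*(z + 7)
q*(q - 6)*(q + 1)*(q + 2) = q^4 - 3*q^3 - 16*q^2 - 12*q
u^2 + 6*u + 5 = (u + 1)*(u + 5)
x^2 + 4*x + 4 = (x + 2)^2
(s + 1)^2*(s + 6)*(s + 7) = s^4 + 15*s^3 + 69*s^2 + 97*s + 42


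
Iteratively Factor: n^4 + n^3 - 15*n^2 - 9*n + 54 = (n + 3)*(n^3 - 2*n^2 - 9*n + 18) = (n - 2)*(n + 3)*(n^2 - 9) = (n - 3)*(n - 2)*(n + 3)*(n + 3)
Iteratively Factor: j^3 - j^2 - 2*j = (j)*(j^2 - j - 2) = j*(j - 2)*(j + 1)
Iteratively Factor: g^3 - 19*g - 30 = (g - 5)*(g^2 + 5*g + 6) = (g - 5)*(g + 3)*(g + 2)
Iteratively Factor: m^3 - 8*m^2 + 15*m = (m - 5)*(m^2 - 3*m) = (m - 5)*(m - 3)*(m)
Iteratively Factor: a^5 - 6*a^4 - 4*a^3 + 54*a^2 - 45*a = (a)*(a^4 - 6*a^3 - 4*a^2 + 54*a - 45) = a*(a + 3)*(a^3 - 9*a^2 + 23*a - 15) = a*(a - 5)*(a + 3)*(a^2 - 4*a + 3) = a*(a - 5)*(a - 3)*(a + 3)*(a - 1)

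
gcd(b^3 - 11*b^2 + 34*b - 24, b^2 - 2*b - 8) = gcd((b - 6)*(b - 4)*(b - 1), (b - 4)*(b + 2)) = b - 4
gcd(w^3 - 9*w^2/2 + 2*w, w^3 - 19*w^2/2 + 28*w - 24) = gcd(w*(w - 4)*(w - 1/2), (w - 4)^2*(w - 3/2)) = w - 4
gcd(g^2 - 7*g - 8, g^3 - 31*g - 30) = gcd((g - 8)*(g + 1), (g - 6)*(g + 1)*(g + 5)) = g + 1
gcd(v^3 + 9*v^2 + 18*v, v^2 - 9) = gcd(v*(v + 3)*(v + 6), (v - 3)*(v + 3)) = v + 3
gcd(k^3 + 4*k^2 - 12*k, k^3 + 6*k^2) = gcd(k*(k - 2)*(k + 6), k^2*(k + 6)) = k^2 + 6*k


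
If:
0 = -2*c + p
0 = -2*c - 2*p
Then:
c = 0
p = 0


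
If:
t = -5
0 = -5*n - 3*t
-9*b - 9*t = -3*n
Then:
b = 6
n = 3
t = -5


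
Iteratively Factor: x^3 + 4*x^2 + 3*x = (x + 1)*(x^2 + 3*x) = (x + 1)*(x + 3)*(x)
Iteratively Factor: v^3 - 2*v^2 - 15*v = (v + 3)*(v^2 - 5*v) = (v - 5)*(v + 3)*(v)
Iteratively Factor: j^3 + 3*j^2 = (j)*(j^2 + 3*j) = j^2*(j + 3)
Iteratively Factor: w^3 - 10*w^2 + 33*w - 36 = (w - 4)*(w^2 - 6*w + 9) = (w - 4)*(w - 3)*(w - 3)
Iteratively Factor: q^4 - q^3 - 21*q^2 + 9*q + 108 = (q - 3)*(q^3 + 2*q^2 - 15*q - 36) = (q - 4)*(q - 3)*(q^2 + 6*q + 9) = (q - 4)*(q - 3)*(q + 3)*(q + 3)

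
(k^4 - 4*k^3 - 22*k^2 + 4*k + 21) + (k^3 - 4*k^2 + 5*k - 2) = k^4 - 3*k^3 - 26*k^2 + 9*k + 19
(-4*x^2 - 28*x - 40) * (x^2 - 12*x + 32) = -4*x^4 + 20*x^3 + 168*x^2 - 416*x - 1280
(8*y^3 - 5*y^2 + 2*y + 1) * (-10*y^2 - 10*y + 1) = -80*y^5 - 30*y^4 + 38*y^3 - 35*y^2 - 8*y + 1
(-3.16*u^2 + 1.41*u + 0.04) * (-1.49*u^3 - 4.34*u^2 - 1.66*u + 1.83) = 4.7084*u^5 + 11.6135*u^4 - 0.9334*u^3 - 8.297*u^2 + 2.5139*u + 0.0732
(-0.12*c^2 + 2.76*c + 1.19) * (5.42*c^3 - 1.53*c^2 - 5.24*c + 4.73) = -0.6504*c^5 + 15.1428*c^4 + 2.8558*c^3 - 16.8507*c^2 + 6.8192*c + 5.6287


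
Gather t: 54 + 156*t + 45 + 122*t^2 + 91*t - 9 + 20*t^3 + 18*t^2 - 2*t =20*t^3 + 140*t^2 + 245*t + 90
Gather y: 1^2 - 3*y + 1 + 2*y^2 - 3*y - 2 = 2*y^2 - 6*y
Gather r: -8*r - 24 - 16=-8*r - 40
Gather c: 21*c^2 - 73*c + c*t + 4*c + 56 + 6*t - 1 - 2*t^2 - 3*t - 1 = 21*c^2 + c*(t - 69) - 2*t^2 + 3*t + 54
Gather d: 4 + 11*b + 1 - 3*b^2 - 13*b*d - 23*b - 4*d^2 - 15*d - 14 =-3*b^2 - 12*b - 4*d^2 + d*(-13*b - 15) - 9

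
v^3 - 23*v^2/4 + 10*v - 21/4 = (v - 3)*(v - 7/4)*(v - 1)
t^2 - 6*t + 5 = (t - 5)*(t - 1)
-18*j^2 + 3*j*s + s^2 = (-3*j + s)*(6*j + s)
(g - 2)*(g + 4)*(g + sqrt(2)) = g^3 + sqrt(2)*g^2 + 2*g^2 - 8*g + 2*sqrt(2)*g - 8*sqrt(2)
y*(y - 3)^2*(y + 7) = y^4 + y^3 - 33*y^2 + 63*y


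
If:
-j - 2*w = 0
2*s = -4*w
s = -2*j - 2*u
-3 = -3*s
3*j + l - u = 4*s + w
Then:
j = 1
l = -1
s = 1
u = -3/2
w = -1/2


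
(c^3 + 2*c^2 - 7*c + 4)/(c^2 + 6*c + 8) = (c^2 - 2*c + 1)/(c + 2)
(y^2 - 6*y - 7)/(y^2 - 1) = (y - 7)/(y - 1)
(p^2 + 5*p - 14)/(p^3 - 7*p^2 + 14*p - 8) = (p + 7)/(p^2 - 5*p + 4)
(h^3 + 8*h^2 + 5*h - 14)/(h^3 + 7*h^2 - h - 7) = (h + 2)/(h + 1)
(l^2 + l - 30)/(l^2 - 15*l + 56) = (l^2 + l - 30)/(l^2 - 15*l + 56)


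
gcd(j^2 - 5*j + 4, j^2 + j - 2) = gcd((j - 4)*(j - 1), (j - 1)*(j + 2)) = j - 1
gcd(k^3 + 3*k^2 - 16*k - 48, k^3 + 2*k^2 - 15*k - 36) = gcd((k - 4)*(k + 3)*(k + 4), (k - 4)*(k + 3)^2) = k^2 - k - 12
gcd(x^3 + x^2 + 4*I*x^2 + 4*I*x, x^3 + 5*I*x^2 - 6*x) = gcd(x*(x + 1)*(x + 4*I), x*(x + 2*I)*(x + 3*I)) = x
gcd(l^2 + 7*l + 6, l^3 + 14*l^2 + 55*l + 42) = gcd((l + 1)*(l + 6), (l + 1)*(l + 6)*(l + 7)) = l^2 + 7*l + 6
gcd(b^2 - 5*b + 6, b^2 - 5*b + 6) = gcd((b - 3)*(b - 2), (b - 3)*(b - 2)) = b^2 - 5*b + 6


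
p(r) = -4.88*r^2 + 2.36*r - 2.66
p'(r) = 2.36 - 9.76*r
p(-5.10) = -141.62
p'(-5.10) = 52.14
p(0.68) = -3.31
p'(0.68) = -4.28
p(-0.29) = -3.75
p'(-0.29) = 5.19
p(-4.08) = -93.52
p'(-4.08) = 42.18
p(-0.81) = -7.77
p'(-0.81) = 10.27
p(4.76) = -102.00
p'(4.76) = -44.10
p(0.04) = -2.57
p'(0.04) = 1.97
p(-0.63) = -6.08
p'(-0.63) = 8.51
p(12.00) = -677.06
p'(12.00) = -114.76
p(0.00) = -2.66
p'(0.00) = 2.36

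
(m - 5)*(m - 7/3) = m^2 - 22*m/3 + 35/3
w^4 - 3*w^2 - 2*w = w*(w - 2)*(w + 1)^2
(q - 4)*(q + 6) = q^2 + 2*q - 24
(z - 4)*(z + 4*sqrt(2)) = z^2 - 4*z + 4*sqrt(2)*z - 16*sqrt(2)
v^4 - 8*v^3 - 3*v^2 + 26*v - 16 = (v - 8)*(v - 1)^2*(v + 2)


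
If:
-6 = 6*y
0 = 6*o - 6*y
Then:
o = -1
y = -1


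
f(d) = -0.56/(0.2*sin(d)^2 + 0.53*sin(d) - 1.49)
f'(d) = -0.56*(-0.4*sin(d)*cos(d) - 0.53*cos(d))/(0.2*sin(d)^2 + 0.53*sin(d) - 1.49)^2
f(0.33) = 0.43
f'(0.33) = 0.21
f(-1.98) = 0.31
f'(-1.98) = -0.01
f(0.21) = 0.41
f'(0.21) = 0.18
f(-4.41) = 0.70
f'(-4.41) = -0.24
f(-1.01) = 0.31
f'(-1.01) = 0.02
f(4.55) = 0.31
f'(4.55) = -0.00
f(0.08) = 0.39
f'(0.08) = 0.15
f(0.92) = 0.59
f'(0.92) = 0.32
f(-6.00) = 0.42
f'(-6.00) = 0.20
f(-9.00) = 0.33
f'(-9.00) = -0.07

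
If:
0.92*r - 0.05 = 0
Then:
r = 0.05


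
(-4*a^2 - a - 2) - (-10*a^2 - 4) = 6*a^2 - a + 2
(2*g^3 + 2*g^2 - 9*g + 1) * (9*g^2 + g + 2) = 18*g^5 + 20*g^4 - 75*g^3 + 4*g^2 - 17*g + 2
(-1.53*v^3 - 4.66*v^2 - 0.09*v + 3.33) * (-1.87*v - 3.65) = 2.8611*v^4 + 14.2987*v^3 + 17.1773*v^2 - 5.8986*v - 12.1545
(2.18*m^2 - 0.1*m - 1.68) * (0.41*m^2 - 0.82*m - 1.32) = 0.8938*m^4 - 1.8286*m^3 - 3.4844*m^2 + 1.5096*m + 2.2176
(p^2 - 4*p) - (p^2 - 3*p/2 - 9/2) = 9/2 - 5*p/2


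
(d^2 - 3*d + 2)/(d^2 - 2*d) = (d - 1)/d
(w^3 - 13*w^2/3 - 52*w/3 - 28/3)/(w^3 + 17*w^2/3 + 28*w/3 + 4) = (w - 7)/(w + 3)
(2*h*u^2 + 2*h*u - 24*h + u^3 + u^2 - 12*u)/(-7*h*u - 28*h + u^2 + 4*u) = (2*h*u - 6*h + u^2 - 3*u)/(-7*h + u)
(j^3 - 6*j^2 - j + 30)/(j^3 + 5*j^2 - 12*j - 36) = (j - 5)/(j + 6)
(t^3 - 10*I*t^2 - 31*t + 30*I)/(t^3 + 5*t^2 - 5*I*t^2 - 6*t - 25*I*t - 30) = (t - 5*I)/(t + 5)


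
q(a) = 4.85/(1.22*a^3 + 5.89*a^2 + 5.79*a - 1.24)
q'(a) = 4.85*(-3.66*a^2 - 11.78*a - 5.79)/(1.22*a^3 + 5.89*a^2 + 5.79*a - 1.24)^2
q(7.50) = 0.01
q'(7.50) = -0.00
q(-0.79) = -1.77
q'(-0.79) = 0.80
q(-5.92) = -0.06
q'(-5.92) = -0.05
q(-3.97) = -0.63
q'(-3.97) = -1.36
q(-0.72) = -1.73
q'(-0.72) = 0.49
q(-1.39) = -4.09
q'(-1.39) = 12.14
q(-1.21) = -2.72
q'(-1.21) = 4.73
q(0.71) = 0.77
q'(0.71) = -1.97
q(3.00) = 0.05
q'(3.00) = -0.03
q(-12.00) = -0.00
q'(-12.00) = -0.00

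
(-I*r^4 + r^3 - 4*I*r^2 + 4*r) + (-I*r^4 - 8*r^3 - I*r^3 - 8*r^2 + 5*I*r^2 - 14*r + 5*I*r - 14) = -2*I*r^4 - 7*r^3 - I*r^3 - 8*r^2 + I*r^2 - 10*r + 5*I*r - 14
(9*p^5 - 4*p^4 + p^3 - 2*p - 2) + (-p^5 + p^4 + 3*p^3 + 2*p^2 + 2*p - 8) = 8*p^5 - 3*p^4 + 4*p^3 + 2*p^2 - 10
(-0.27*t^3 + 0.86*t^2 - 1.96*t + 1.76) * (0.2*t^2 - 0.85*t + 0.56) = -0.054*t^5 + 0.4015*t^4 - 1.2742*t^3 + 2.4996*t^2 - 2.5936*t + 0.9856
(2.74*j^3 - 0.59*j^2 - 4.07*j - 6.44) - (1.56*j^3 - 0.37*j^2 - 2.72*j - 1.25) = 1.18*j^3 - 0.22*j^2 - 1.35*j - 5.19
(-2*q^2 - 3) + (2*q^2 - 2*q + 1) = -2*q - 2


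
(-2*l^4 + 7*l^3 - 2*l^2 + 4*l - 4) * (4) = -8*l^4 + 28*l^3 - 8*l^2 + 16*l - 16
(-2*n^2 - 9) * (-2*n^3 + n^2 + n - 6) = 4*n^5 - 2*n^4 + 16*n^3 + 3*n^2 - 9*n + 54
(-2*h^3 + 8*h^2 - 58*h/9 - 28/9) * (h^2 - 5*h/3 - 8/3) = -2*h^5 + 34*h^4/3 - 130*h^3/9 - 370*h^2/27 + 604*h/27 + 224/27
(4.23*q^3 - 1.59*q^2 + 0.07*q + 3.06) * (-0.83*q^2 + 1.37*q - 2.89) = -3.5109*q^5 + 7.1148*q^4 - 14.4611*q^3 + 2.1512*q^2 + 3.9899*q - 8.8434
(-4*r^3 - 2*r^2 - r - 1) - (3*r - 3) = -4*r^3 - 2*r^2 - 4*r + 2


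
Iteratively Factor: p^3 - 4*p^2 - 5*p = (p)*(p^2 - 4*p - 5) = p*(p - 5)*(p + 1)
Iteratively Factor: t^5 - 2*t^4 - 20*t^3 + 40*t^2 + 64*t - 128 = (t + 2)*(t^4 - 4*t^3 - 12*t^2 + 64*t - 64) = (t - 4)*(t + 2)*(t^3 - 12*t + 16) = (t - 4)*(t - 2)*(t + 2)*(t^2 + 2*t - 8) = (t - 4)*(t - 2)^2*(t + 2)*(t + 4)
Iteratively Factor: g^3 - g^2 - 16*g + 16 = (g - 1)*(g^2 - 16) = (g - 1)*(g + 4)*(g - 4)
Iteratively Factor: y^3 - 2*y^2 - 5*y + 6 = (y - 3)*(y^2 + y - 2) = (y - 3)*(y + 2)*(y - 1)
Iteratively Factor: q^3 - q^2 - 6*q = (q + 2)*(q^2 - 3*q) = q*(q + 2)*(q - 3)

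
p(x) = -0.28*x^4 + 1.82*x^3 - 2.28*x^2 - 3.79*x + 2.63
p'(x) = -1.12*x^3 + 5.46*x^2 - 4.56*x - 3.79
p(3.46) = -2.52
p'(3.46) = -0.60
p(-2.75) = -58.05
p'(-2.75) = 73.33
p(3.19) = -2.58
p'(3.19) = 0.87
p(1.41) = -3.25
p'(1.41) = -2.50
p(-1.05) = 1.65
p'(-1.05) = 8.31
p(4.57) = -10.73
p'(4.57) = -17.49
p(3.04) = -2.74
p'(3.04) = 1.34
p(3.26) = -2.53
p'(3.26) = 0.57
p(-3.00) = -78.34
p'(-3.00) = 89.27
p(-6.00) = -812.71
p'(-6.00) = 462.05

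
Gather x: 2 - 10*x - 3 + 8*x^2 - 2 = 8*x^2 - 10*x - 3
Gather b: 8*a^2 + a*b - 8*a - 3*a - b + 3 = 8*a^2 - 11*a + b*(a - 1) + 3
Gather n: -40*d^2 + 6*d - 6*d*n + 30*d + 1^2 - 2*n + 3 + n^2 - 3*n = -40*d^2 + 36*d + n^2 + n*(-6*d - 5) + 4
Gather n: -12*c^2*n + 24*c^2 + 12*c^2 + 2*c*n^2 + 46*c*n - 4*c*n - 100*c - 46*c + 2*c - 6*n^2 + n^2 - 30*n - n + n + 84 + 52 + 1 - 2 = 36*c^2 - 144*c + n^2*(2*c - 5) + n*(-12*c^2 + 42*c - 30) + 135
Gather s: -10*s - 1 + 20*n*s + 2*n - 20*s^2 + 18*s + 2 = 2*n - 20*s^2 + s*(20*n + 8) + 1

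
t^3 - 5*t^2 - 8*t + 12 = (t - 6)*(t - 1)*(t + 2)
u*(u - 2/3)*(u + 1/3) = u^3 - u^2/3 - 2*u/9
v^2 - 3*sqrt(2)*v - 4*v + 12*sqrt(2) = (v - 4)*(v - 3*sqrt(2))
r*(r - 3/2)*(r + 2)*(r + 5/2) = r^4 + 3*r^3 - 7*r^2/4 - 15*r/2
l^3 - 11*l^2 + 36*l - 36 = (l - 6)*(l - 3)*(l - 2)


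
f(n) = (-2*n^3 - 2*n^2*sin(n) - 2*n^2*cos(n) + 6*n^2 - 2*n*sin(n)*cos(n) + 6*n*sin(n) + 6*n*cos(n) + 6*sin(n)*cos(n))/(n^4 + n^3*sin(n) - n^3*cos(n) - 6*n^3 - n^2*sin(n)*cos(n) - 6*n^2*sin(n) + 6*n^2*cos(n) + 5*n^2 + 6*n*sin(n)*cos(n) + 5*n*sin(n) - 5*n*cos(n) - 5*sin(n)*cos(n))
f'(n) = (-2*n^3 - 2*n^2*sin(n) - 2*n^2*cos(n) + 6*n^2 - 2*n*sin(n)*cos(n) + 6*n*sin(n) + 6*n*cos(n) + 6*sin(n)*cos(n))*(-n^3*sin(n) - n^3*cos(n) - 4*n^3 - n^2*sin(n)^2 + 3*n^2*sin(n) + n^2*cos(n)^2 + 9*n^2*cos(n) + 18*n^2 + 6*n*sin(n)^2 + 2*n*sin(n)*cos(n) + 7*n*sin(n) - 6*n*cos(n)^2 - 17*n*cos(n) - 10*n - 5*sin(n)^2 - 6*sin(n)*cos(n) - 5*sin(n) + 5*cos(n)^2 + 5*cos(n))/(n^4 + n^3*sin(n) - n^3*cos(n) - 6*n^3 - n^2*sin(n)*cos(n) - 6*n^2*sin(n) + 6*n^2*cos(n) + 5*n^2 + 6*n*sin(n)*cos(n) + 5*n*sin(n) - 5*n*cos(n) - 5*sin(n)*cos(n))^2 + (2*n^2*sin(n) - 2*n^2*cos(n) - 6*n^2 + 2*n*sin(n)^2 - 10*n*sin(n) - 2*n*cos(n)^2 + 2*n*cos(n) + 12*n - 6*sin(n)^2 - 2*sin(n)*cos(n) + 6*sin(n) + 6*cos(n)^2 + 6*cos(n))/(n^4 + n^3*sin(n) - n^3*cos(n) - 6*n^3 - n^2*sin(n)*cos(n) - 6*n^2*sin(n) + 6*n^2*cos(n) + 5*n^2 + 6*n*sin(n)*cos(n) + 5*n*sin(n) - 5*n*cos(n) - 5*sin(n)*cos(n))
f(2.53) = -0.13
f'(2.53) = 0.33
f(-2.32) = 0.80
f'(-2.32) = -0.13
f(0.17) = -2.00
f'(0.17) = -6.42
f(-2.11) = 0.76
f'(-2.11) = -0.27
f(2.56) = -0.12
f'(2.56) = 0.32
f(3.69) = 0.24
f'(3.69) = 0.56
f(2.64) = -0.09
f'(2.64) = 0.29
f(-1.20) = 0.33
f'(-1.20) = -0.62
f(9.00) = -0.31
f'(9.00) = 0.09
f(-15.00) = 0.12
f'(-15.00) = 0.00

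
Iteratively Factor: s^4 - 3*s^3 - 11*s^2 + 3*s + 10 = (s + 2)*(s^3 - 5*s^2 - s + 5) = (s - 1)*(s + 2)*(s^2 - 4*s - 5) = (s - 1)*(s + 1)*(s + 2)*(s - 5)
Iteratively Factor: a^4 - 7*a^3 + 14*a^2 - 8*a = (a - 4)*(a^3 - 3*a^2 + 2*a) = (a - 4)*(a - 1)*(a^2 - 2*a) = (a - 4)*(a - 2)*(a - 1)*(a)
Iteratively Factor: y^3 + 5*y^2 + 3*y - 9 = (y + 3)*(y^2 + 2*y - 3) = (y + 3)^2*(y - 1)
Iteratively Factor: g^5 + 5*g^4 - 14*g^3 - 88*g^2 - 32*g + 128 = (g + 4)*(g^4 + g^3 - 18*g^2 - 16*g + 32) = (g - 1)*(g + 4)*(g^3 + 2*g^2 - 16*g - 32) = (g - 4)*(g - 1)*(g + 4)*(g^2 + 6*g + 8) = (g - 4)*(g - 1)*(g + 4)^2*(g + 2)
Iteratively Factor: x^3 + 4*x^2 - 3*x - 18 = (x + 3)*(x^2 + x - 6) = (x + 3)^2*(x - 2)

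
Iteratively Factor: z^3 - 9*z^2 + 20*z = (z)*(z^2 - 9*z + 20) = z*(z - 4)*(z - 5)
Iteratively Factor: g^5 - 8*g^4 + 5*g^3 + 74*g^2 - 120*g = (g + 3)*(g^4 - 11*g^3 + 38*g^2 - 40*g) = (g - 2)*(g + 3)*(g^3 - 9*g^2 + 20*g) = (g - 4)*(g - 2)*(g + 3)*(g^2 - 5*g) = g*(g - 4)*(g - 2)*(g + 3)*(g - 5)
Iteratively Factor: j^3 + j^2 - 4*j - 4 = (j + 2)*(j^2 - j - 2) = (j - 2)*(j + 2)*(j + 1)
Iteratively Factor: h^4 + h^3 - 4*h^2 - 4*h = (h)*(h^3 + h^2 - 4*h - 4) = h*(h - 2)*(h^2 + 3*h + 2) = h*(h - 2)*(h + 1)*(h + 2)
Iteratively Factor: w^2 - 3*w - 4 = (w - 4)*(w + 1)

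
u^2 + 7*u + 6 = (u + 1)*(u + 6)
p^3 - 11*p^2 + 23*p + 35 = (p - 7)*(p - 5)*(p + 1)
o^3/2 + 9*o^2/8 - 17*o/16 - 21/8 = (o/2 + 1)*(o - 3/2)*(o + 7/4)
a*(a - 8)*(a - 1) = a^3 - 9*a^2 + 8*a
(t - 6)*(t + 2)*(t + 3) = t^3 - t^2 - 24*t - 36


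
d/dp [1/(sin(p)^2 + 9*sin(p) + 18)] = -(2*sin(p) + 9)*cos(p)/(sin(p)^2 + 9*sin(p) + 18)^2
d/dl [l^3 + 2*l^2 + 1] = l*(3*l + 4)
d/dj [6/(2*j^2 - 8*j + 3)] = 24*(2 - j)/(2*j^2 - 8*j + 3)^2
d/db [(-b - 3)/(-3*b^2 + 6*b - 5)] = (3*b^2 - 6*b - 6*(b - 1)*(b + 3) + 5)/(3*b^2 - 6*b + 5)^2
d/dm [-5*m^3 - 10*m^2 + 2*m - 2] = -15*m^2 - 20*m + 2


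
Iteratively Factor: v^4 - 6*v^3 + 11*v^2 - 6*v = (v - 1)*(v^3 - 5*v^2 + 6*v) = v*(v - 1)*(v^2 - 5*v + 6) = v*(v - 2)*(v - 1)*(v - 3)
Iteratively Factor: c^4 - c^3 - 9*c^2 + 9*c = (c - 3)*(c^3 + 2*c^2 - 3*c) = (c - 3)*(c + 3)*(c^2 - c) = c*(c - 3)*(c + 3)*(c - 1)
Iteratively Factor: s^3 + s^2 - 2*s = (s - 1)*(s^2 + 2*s) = s*(s - 1)*(s + 2)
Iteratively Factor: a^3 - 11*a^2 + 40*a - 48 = (a - 4)*(a^2 - 7*a + 12) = (a - 4)^2*(a - 3)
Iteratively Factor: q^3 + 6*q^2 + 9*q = (q + 3)*(q^2 + 3*q) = (q + 3)^2*(q)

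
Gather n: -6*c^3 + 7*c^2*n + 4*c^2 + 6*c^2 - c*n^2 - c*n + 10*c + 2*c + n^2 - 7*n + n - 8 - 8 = -6*c^3 + 10*c^2 + 12*c + n^2*(1 - c) + n*(7*c^2 - c - 6) - 16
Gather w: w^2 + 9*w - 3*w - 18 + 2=w^2 + 6*w - 16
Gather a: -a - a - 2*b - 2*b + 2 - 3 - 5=-2*a - 4*b - 6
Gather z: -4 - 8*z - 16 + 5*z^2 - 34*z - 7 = 5*z^2 - 42*z - 27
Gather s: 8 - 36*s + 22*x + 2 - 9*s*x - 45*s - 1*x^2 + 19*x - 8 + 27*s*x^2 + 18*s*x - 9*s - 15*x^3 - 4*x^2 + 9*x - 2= s*(27*x^2 + 9*x - 90) - 15*x^3 - 5*x^2 + 50*x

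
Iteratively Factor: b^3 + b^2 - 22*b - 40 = (b - 5)*(b^2 + 6*b + 8) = (b - 5)*(b + 2)*(b + 4)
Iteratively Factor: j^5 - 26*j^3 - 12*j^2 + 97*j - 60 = (j - 5)*(j^4 + 5*j^3 - j^2 - 17*j + 12) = (j - 5)*(j + 3)*(j^3 + 2*j^2 - 7*j + 4) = (j - 5)*(j - 1)*(j + 3)*(j^2 + 3*j - 4) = (j - 5)*(j - 1)^2*(j + 3)*(j + 4)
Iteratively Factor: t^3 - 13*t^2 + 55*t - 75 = (t - 5)*(t^2 - 8*t + 15) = (t - 5)*(t - 3)*(t - 5)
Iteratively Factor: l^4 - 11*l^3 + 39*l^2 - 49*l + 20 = (l - 4)*(l^3 - 7*l^2 + 11*l - 5) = (l - 4)*(l - 1)*(l^2 - 6*l + 5) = (l - 5)*(l - 4)*(l - 1)*(l - 1)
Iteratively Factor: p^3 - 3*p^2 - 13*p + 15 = (p - 5)*(p^2 + 2*p - 3) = (p - 5)*(p + 3)*(p - 1)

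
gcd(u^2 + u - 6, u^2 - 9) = u + 3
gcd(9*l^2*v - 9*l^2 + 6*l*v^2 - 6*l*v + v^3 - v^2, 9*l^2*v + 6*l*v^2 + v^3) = 9*l^2 + 6*l*v + v^2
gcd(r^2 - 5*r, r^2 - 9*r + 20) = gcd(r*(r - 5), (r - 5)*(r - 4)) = r - 5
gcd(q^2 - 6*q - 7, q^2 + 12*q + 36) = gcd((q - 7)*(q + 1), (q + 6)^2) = 1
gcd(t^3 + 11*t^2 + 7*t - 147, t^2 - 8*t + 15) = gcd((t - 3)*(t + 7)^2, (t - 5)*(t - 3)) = t - 3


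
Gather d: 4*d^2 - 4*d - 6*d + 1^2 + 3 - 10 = 4*d^2 - 10*d - 6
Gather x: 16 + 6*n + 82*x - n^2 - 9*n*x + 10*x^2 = -n^2 + 6*n + 10*x^2 + x*(82 - 9*n) + 16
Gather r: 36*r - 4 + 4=36*r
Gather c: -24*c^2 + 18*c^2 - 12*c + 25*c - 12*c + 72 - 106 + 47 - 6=-6*c^2 + c + 7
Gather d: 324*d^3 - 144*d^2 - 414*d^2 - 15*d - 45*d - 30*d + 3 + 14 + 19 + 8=324*d^3 - 558*d^2 - 90*d + 44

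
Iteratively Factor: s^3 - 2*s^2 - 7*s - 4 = (s + 1)*(s^2 - 3*s - 4) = (s + 1)^2*(s - 4)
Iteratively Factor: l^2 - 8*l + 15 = (l - 3)*(l - 5)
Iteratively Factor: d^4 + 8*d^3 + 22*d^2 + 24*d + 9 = (d + 1)*(d^3 + 7*d^2 + 15*d + 9) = (d + 1)*(d + 3)*(d^2 + 4*d + 3) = (d + 1)^2*(d + 3)*(d + 3)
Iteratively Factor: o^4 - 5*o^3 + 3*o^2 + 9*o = (o + 1)*(o^3 - 6*o^2 + 9*o) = o*(o + 1)*(o^2 - 6*o + 9) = o*(o - 3)*(o + 1)*(o - 3)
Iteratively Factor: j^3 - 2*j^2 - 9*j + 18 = (j + 3)*(j^2 - 5*j + 6) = (j - 3)*(j + 3)*(j - 2)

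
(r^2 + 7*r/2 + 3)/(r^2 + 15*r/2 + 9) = (r + 2)/(r + 6)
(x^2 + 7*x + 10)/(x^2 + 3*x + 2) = (x + 5)/(x + 1)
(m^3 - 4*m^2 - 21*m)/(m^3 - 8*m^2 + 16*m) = (m^2 - 4*m - 21)/(m^2 - 8*m + 16)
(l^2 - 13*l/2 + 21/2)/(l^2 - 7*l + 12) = (l - 7/2)/(l - 4)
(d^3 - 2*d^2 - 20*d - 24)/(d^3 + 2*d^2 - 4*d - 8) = (d - 6)/(d - 2)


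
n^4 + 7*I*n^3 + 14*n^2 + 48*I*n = n*(n - 3*I)*(n + 2*I)*(n + 8*I)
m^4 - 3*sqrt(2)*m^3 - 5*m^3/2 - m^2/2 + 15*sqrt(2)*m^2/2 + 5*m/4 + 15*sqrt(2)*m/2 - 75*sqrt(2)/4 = (m - 5/2)*(m - 5*sqrt(2)/2)*(m - 3*sqrt(2)/2)*(m + sqrt(2))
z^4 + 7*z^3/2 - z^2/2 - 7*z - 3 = (z + 1/2)*(z + 3)*(z - sqrt(2))*(z + sqrt(2))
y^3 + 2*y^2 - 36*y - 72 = (y - 6)*(y + 2)*(y + 6)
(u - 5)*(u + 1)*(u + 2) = u^3 - 2*u^2 - 13*u - 10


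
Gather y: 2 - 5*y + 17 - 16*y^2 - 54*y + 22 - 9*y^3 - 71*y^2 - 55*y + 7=-9*y^3 - 87*y^2 - 114*y + 48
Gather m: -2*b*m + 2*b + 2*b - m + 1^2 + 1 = 4*b + m*(-2*b - 1) + 2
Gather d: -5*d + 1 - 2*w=-5*d - 2*w + 1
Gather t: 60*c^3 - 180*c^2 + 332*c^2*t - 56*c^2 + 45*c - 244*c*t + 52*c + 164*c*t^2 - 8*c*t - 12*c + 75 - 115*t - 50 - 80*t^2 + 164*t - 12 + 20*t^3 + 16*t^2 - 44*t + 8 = 60*c^3 - 236*c^2 + 85*c + 20*t^3 + t^2*(164*c - 64) + t*(332*c^2 - 252*c + 5) + 21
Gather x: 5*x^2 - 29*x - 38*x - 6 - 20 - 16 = 5*x^2 - 67*x - 42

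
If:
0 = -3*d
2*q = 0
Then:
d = 0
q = 0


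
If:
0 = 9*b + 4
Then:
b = -4/9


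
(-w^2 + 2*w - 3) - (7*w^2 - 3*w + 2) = -8*w^2 + 5*w - 5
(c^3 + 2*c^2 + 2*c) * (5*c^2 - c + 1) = 5*c^5 + 9*c^4 + 9*c^3 + 2*c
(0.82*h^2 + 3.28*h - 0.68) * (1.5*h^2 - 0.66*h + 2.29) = 1.23*h^4 + 4.3788*h^3 - 1.307*h^2 + 7.96*h - 1.5572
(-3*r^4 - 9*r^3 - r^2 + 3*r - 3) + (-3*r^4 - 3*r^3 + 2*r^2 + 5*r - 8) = -6*r^4 - 12*r^3 + r^2 + 8*r - 11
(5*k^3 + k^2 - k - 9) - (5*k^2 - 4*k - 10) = 5*k^3 - 4*k^2 + 3*k + 1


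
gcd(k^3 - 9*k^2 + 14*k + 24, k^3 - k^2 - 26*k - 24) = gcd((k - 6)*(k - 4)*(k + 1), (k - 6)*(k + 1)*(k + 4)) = k^2 - 5*k - 6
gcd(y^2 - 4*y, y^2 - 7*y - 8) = 1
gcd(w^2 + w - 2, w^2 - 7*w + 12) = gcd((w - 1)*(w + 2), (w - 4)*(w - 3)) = 1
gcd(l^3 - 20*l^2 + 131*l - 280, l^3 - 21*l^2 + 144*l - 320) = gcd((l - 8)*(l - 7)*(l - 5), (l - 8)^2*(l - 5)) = l^2 - 13*l + 40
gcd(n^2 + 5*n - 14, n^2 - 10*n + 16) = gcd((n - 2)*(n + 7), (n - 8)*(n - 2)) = n - 2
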